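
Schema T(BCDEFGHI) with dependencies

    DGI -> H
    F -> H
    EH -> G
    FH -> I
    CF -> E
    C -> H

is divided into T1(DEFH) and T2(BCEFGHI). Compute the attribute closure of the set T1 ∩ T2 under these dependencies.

T1 ∩ T2 = {EFH}.
EH → G applies, adding G
FH → I applies, adding I
Closure: {EFGHI}.

EFGHI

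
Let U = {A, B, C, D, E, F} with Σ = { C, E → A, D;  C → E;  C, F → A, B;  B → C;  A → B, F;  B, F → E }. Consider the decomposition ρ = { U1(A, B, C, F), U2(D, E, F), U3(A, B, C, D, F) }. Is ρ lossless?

Chase test. Columns are A, B, C, D, E, F; row i has aⱼ where attribute j ∈ Ui, else bᵢⱼ.
Initial tableau (one row per fragment):
  row 1: a1 a2 a3 b14 b15 a6
  row 2: b21 b22 b23 a4 a5 a6
  row 3: a1 a2 a3 a4 b35 a6
Rows 1 and 3 agree on C; apply C→E and equate their E entries.
Rows 1 and 3 agree on C, E; apply C, E→A, D and equate their A, D entries.
No row becomes fully distinguished — the join is lossy.

No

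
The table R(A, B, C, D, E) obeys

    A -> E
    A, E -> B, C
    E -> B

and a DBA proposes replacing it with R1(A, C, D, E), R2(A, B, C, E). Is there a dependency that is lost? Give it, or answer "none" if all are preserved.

A → E lies within R1.
A, E → B, C lies within R2.
E → B lies within R2.
Every dependency is enforceable on the fragments, so the decomposition is dependency-preserving.

none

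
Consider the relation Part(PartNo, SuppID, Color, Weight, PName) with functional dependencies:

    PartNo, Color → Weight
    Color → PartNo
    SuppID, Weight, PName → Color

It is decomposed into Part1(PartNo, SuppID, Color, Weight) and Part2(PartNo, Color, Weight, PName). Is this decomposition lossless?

Common attributes: Part1 ∩ Part2 = {PartNo, Color, Weight}.
No dependency enlarges {PartNo, Color, Weight}, so (PartNo, Color, Weight)⁺ = {PartNo, Color, Weight}.
The closure contains neither all of Part1 = {PartNo, SuppID, Color, Weight} nor all of Part2 = {PartNo, Color, Weight, PName}, so the common attributes are not a superkey of either fragment. The join is lossy.

No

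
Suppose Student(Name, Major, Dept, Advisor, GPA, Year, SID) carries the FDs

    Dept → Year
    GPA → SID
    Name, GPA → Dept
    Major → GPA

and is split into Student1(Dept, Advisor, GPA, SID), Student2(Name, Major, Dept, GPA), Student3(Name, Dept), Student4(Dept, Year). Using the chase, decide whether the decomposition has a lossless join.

No

Chase test. Columns are Name, Major, Dept, Advisor, GPA, Year, SID; row i has aⱼ where attribute j ∈ Studenti, else bᵢⱼ.
Initial tableau (one row per fragment):
  row 1: b11 b12 a3 a4 a5 b16 a7
  row 2: a1 a2 a3 b24 a5 b26 b27
  row 3: a1 b32 a3 b34 b35 b36 b37
  row 4: b41 b42 a3 b44 b45 a6 b47
Rows 1 and 2 agree on Dept; apply Dept→Year and equate their Year entries.
Rows 1 and 3 agree on Dept; apply Dept→Year and equate their Year entries.
Rows 1 and 4 agree on Dept; apply Dept→Year and equate their Year entries.
Rows 1 and 2 agree on GPA; apply GPA→SID and equate their SID entries.
No row becomes fully distinguished — the join is lossy.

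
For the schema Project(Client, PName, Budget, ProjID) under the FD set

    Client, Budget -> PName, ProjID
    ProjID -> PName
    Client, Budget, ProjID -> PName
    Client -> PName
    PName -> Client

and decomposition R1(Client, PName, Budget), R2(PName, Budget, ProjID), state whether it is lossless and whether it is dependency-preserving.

Lossless test: (PName, Budget)⁺ = {Client, PName, Budget, ProjID}, which contains all of one fragment — lossless.
Dependency preservation: Client, Budget → PName, ProjID; Client, Budget, ProjID → PName are not contained in any single fragment, but the restricted closure of each left-hand side across the fragments still reaches the right-hand side; the remaining FDs each lie inside some fragment. All dependencies are preserved.

lossless and dependency-preserving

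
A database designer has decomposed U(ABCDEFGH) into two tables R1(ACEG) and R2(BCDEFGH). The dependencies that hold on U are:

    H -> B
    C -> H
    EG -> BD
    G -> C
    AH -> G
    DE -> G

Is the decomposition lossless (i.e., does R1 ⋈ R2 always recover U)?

No

Common attributes: R1 ∩ R2 = {CEG}.
Closure of {CEG}: C → H applies, adding H; EG → BD applies, adding BD. So (CEG)⁺ = {BCDEGH}.
The closure contains neither all of R1 = {ACEG} nor all of R2 = {BCDEFGH}, so the common attributes are not a superkey of either fragment. The join is lossy.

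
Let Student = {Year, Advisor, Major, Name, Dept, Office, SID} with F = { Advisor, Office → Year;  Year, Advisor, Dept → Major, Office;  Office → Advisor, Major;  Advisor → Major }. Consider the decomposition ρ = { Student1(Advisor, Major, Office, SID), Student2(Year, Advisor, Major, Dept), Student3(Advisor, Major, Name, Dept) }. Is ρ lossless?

Chase test. Columns are Year, Advisor, Major, Name, Dept, Office, SID; row i has aⱼ where attribute j ∈ Studenti, else bᵢⱼ.
Initial tableau (one row per fragment):
  row 1: b11 a2 a3 b14 b15 a6 a7
  row 2: a1 a2 a3 b24 a5 b26 b27
  row 3: b31 a2 a3 a4 a5 b36 b37
No row becomes fully distinguished — the join is lossy.

No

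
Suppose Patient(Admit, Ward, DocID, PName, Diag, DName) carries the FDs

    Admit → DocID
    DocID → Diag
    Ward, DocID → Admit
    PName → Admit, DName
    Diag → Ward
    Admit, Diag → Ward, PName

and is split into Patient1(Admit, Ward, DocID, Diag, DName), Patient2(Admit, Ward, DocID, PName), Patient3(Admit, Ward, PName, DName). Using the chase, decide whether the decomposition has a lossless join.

Yes

Chase test. Columns are Admit, Ward, DocID, PName, Diag, DName; row i has aⱼ where attribute j ∈ Patienti, else bᵢⱼ.
Initial tableau (one row per fragment):
  row 1: a1 a2 a3 b14 a5 a6
  row 2: a1 a2 a3 a4 b25 b26
  row 3: a1 a2 b33 a4 b35 a6
Rows 1 and 3 agree on Admit; apply Admit→DocID and equate their DocID entries.
Rows 1 and 2 agree on DocID; apply DocID→Diag and equate their Diag entries.
Rows 1 and 3 agree on DocID; apply DocID→Diag and equate their Diag entries.
Rows 2 and 3 agree on PName; apply PName→Admit, DName and equate their Admit, DName entries.
Rows 1 and 2 agree on Admit, Diag; apply Admit, Diag→Ward, PName and equate their Ward, PName entries.
Row 1 is now all distinguished symbols — the join is lossless.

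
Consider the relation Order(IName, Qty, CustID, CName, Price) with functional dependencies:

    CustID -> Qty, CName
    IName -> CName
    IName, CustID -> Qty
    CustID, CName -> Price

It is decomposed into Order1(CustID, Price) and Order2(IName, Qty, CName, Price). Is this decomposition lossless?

No

Common attributes: Order1 ∩ Order2 = {Price}.
No dependency enlarges {Price}, so (Price)⁺ = {Price}.
The closure contains neither all of Order1 = {CustID, Price} nor all of Order2 = {IName, Qty, CName, Price}, so the common attributes are not a superkey of either fragment. The join is lossy.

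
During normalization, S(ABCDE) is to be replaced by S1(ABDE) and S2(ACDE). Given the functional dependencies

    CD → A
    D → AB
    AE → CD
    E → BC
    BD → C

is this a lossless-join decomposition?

Yes

Common attributes: S1 ∩ S2 = {ADE}.
Closure of {ADE}: D → AB applies, adding B; AE → CD applies, adding C. So (ADE)⁺ = {ABCDE}.
This closure contains every attribute of S1, so S1 ∩ S2 → S1. The join is lossless.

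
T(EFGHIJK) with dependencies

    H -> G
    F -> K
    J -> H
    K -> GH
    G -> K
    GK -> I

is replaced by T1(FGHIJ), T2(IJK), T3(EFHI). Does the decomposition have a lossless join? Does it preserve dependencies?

lossy and not dependency-preserving

Lossless test (chase): Rows 1 and 3 agree on H; apply H→G and equate their G entries. Rows 1 and 3 agree on F; apply F→K and equate their K entries. Rows 1 and 2 agree on J; apply J→H and equate their H entries. Rows 1 and 2 agree on H; apply H→G and equate their G entries. Rows 1 and 2 agree on G; apply G→K and equate their K entries. No row becomes fully distinguished — the join is lossy.
Dependency preservation: the restricted closure of {F} across the fragments never reaches {K}, so F → K cannot be enforced without a join — not preserved.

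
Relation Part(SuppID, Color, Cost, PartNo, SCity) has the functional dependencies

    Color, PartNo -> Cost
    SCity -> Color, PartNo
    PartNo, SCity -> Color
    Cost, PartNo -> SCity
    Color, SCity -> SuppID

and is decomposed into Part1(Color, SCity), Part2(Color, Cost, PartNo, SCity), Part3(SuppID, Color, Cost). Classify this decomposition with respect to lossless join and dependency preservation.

lossy and not dependency-preserving

Lossless test (chase): Rows 1 and 2 agree on SCity; apply SCity→Color, PartNo and equate their Color, PartNo entries. Rows 1 and 2 agree on Color, SCity; apply Color, SCity→SuppID and equate their SuppID entries. Rows 1 and 2 agree on Color, PartNo; apply Color, PartNo→Cost and equate their Cost entries. No row becomes fully distinguished — the join is lossy.
Dependency preservation: the restricted closure of {Color, SCity} across the fragments never reaches {SuppID}, so Color, SCity → SuppID cannot be enforced without a join — not preserved.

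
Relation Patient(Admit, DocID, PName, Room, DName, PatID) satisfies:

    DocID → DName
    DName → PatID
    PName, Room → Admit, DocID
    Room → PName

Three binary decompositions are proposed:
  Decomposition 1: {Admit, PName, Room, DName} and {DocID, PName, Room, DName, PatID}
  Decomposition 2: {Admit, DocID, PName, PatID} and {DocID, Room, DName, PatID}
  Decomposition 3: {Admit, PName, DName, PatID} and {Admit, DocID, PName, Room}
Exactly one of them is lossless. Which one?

Decomposition 1: common = {PName, Room, DName}, closure = {Admit, DocID, PName, Room, DName, PatID} → lossless.
Decomposition 2: common = {DocID, PatID}, closure = {DocID, DName, PatID} → lossy.
Decomposition 3: common = {Admit, PName}, closure = {Admit, PName} → lossy.

Decomposition 1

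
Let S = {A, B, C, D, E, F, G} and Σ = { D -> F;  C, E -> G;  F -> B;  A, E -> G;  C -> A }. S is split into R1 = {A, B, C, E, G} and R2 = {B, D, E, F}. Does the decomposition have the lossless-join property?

No

Common attributes: R1 ∩ R2 = {B, E}.
No dependency enlarges {B, E}, so (B, E)⁺ = {B, E}.
The closure contains neither all of R1 = {A, B, C, E, G} nor all of R2 = {B, D, E, F}, so the common attributes are not a superkey of either fragment. The join is lossy.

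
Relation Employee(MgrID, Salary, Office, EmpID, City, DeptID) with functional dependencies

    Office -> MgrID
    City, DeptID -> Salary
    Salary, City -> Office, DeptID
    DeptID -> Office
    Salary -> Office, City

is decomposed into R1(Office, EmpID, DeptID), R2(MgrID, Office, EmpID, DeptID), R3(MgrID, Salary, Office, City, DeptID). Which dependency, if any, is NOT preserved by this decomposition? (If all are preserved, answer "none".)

Office → MgrID lies within R2.
City, DeptID → Salary lies within R3.
Salary, City → Office, DeptID lies within R3.
DeptID → Office lies within R1.
Salary → Office, City lies within R3.
Every dependency is enforceable on the fragments, so the decomposition is dependency-preserving.

none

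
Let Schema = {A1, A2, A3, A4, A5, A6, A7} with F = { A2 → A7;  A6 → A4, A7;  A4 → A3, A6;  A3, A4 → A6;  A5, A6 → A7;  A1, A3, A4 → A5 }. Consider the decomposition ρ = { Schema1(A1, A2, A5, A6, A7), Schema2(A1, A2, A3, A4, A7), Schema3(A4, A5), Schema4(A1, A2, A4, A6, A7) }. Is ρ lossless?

Yes

Chase test. Columns are A1, A2, A3, A4, A5, A6, A7; row i has aⱼ where attribute j ∈ Schemai, else bᵢⱼ.
Initial tableau (one row per fragment):
  row 1: a1 a2 b13 b14 a5 a6 a7
  row 2: a1 a2 a3 a4 b25 b26 a7
  row 3: b31 b32 b33 a4 a5 b36 b37
  row 4: a1 a2 b43 a4 b45 a6 a7
Rows 1 and 4 agree on A6; apply A6→A4, A7 and equate their A4, A7 entries.
Rows 1 and 2 agree on A4; apply A4→A3, A6 and equate their A3, A6 entries.
Rows 1 and 3 agree on A4; apply A4→A3, A6 and equate their A3, A6 entries.
Rows 1 and 4 agree on A4; apply A4→A3, A6 and equate their A3, A6 entries.
Rows 1 and 3 agree on A5, A6; apply A5, A6→A7 and equate their A7 entries.
Rows 1 and 2 agree on A1, A3, A4; apply A1, A3, A4→A5 and equate their A5 entries.
Rows 1 and 4 agree on A1, A3, A4; apply A1, A3, A4→A5 and equate their A5 entries.
Row 1 is now all distinguished symbols — the join is lossless.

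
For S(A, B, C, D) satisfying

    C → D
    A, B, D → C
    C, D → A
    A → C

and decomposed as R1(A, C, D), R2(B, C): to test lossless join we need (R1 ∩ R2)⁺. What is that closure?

R1 ∩ R2 = {C}.
C → D applies, adding D
C, D → A applies, adding A
Closure: {A, C, D}.

A, C, D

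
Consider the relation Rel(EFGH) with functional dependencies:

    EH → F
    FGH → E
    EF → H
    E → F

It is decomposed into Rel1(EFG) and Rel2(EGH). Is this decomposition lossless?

Yes

Common attributes: Rel1 ∩ Rel2 = {EG}.
Closure of {EG}: E → F applies, adding F; EF → H applies, adding H. So (EG)⁺ = {EFGH}.
This closure contains every attribute of Rel1, so Rel1 ∩ Rel2 → Rel1. The join is lossless.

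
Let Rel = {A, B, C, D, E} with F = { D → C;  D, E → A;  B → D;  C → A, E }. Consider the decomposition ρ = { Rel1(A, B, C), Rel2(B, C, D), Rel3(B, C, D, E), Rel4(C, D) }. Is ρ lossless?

Chase test. Columns are A, B, C, D, E; row i has aⱼ where attribute j ∈ Reli, else bᵢⱼ.
Initial tableau (one row per fragment):
  row 1: a1 a2 a3 b14 b15
  row 2: b21 a2 a3 a4 b25
  row 3: b31 a2 a3 a4 a5
  row 4: b41 b42 a3 a4 b45
Rows 1 and 2 agree on B; apply B→D and equate their D entries.
Rows 1 and 2 agree on C; apply C→A, E and equate their A, E entries.
Rows 1 and 3 agree on C; apply C→A, E and equate their A, E entries.
Rows 1 and 4 agree on C; apply C→A, E and equate their A, E entries.
Row 1 is now all distinguished symbols — the join is lossless.

Yes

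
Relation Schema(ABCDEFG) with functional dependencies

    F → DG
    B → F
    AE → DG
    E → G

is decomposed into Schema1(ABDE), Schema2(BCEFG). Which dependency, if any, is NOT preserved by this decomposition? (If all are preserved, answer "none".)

F → DG

Check F → DG: no single fragment contains all of {DFG}, and the restricted closure of {F} across the fragments never reaches {DG}.
B → F is preserved.
AE → DG is preserved.
E → G is preserved.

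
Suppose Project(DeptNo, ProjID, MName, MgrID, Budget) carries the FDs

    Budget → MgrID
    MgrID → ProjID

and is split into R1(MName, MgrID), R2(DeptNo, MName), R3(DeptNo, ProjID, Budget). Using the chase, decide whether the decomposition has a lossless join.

Chase test. Columns are DeptNo, ProjID, MName, MgrID, Budget; row i has aⱼ where attribute j ∈ Ri, else bᵢⱼ.
Initial tableau (one row per fragment):
  row 1: b11 b12 a3 a4 b15
  row 2: a1 b22 a3 b24 b25
  row 3: a1 a2 b33 b34 a5
No row becomes fully distinguished — the join is lossy.

No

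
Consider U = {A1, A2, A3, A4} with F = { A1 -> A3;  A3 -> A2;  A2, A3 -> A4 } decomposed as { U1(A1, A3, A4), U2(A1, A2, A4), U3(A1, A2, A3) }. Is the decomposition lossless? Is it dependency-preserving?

Lossless test (chase): Rows 1 and 2 agree on A1; apply A1→A3 and equate their A3 entries. Rows 1 and 2 agree on A3; apply A3→A2 and equate their A2 entries. Rows 1 and 3 agree on A2, A3; apply A2, A3→A4 and equate their A4 entries. Row 1 is now all distinguished symbols — the join is lossless.
Dependency preservation: A2, A3 → A4 is not contained in any single fragment, but the restricted closure of its left-hand side across the fragments still reaches the right-hand side; the remaining FDs each lie inside some fragment. All dependencies are preserved.

lossless and dependency-preserving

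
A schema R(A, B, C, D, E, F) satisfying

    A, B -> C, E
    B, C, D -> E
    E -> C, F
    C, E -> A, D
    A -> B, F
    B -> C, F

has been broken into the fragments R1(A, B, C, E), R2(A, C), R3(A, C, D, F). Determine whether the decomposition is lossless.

Chase test. Columns are A, B, C, D, E, F; row i has aⱼ where attribute j ∈ Ri, else bᵢⱼ.
Initial tableau (one row per fragment):
  row 1: a1 a2 a3 b14 a5 b16
  row 2: a1 b22 a3 b24 b25 b26
  row 3: a1 b32 a3 a4 b35 a6
Rows 1 and 2 agree on A; apply A→B, F and equate their B, F entries.
Rows 1 and 3 agree on A; apply A→B, F and equate their B, F entries.
Rows 1 and 2 agree on A, B; apply A, B→C, E and equate their C, E entries.
Rows 1 and 3 agree on A, B; apply A, B→C, E and equate their C, E entries.
Rows 1 and 2 agree on C, E; apply C, E→A, D and equate their A, D entries.
Rows 1 and 3 agree on C, E; apply C, E→A, D and equate their A, D entries.
Row 1 is now all distinguished symbols — the join is lossless.

Yes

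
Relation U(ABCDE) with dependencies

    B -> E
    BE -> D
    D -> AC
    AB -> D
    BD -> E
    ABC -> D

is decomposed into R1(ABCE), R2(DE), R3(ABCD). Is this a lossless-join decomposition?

Yes

Chase test. Columns are ABCDE; row i has aⱼ where attribute j ∈ Ri, else bᵢⱼ.
Initial tableau (one row per fragment):
  row 1: a1 a2 a3 b14 a5
  row 2: b21 b22 b23 a4 a5
  row 3: a1 a2 a3 a4 b35
Rows 1 and 3 agree on B; apply B→E and equate their E entries.
Rows 1 and 3 agree on BE; apply BE→D and equate their D entries.
Rows 1 and 2 agree on D; apply D→AC and equate their AC entries.
Row 1 is now all distinguished symbols — the join is lossless.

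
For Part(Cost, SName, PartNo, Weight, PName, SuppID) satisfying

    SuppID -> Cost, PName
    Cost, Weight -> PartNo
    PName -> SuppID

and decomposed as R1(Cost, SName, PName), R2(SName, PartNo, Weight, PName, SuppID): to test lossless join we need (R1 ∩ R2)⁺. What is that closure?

R1 ∩ R2 = {SName, PName}.
PName → SuppID applies, adding SuppID
SuppID → Cost, PName applies, adding Cost
Closure: {Cost, SName, PName, SuppID}.

Cost, SName, PName, SuppID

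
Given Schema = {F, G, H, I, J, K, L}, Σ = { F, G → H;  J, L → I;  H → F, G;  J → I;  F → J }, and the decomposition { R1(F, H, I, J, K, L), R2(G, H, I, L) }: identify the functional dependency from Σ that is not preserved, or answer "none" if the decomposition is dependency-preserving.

F, G → H

Check F, G → H: no single fragment contains all of {F, G, H}, and the restricted closure of {F, G} across the fragments never reaches {H}.
J, L → I is preserved.
H → F, G is preserved.
J → I is preserved.
F → J is preserved.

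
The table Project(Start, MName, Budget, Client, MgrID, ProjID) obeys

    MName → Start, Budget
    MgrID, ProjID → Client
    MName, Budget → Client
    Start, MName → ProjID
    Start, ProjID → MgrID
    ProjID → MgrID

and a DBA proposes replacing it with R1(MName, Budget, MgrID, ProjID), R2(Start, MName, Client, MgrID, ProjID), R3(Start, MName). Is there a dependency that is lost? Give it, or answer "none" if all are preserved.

MName → Start, Budget: restricted closure across fragments reaches Start, Budget.
MgrID, ProjID → Client lies within R2.
MName, Budget → Client: restricted closure across fragments reaches Client.
Start, MName → ProjID lies within R2.
Start, ProjID → MgrID lies within R2.
ProjID → MgrID lies within R1.
Every dependency is enforceable on the fragments, so the decomposition is dependency-preserving.

none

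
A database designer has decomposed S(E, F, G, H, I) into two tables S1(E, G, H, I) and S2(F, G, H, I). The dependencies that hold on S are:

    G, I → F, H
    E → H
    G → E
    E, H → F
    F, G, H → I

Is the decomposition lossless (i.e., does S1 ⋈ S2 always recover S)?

Common attributes: S1 ∩ S2 = {G, H, I}.
Closure of {G, H, I}: G, I → F, H applies, adding F; G → E applies, adding E. So (G, H, I)⁺ = {E, F, G, H, I}.
This closure contains every attribute of S1, so S1 ∩ S2 → S1. The join is lossless.

Yes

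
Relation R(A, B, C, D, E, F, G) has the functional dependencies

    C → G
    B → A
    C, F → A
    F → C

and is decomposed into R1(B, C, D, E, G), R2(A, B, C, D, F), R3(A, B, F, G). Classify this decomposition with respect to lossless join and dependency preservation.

lossy but dependency-preserving

Lossless test (chase): Rows 1 and 2 agree on C; apply C→G and equate their G entries. Rows 1 and 2 agree on B; apply B→A and equate their A entries. Rows 2 and 3 agree on F; apply F→C and equate their C entries. No row becomes fully distinguished — the join is lossy.
Dependency preservation: every FD's attributes lie within a single fragment, so each can be enforced locally — preserved.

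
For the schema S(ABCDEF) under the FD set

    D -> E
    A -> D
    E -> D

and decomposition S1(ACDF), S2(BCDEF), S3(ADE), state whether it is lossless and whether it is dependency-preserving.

lossy but dependency-preserving

Lossless test (chase): Rows 1 and 2 agree on D; apply D→E and equate their E entries. No row becomes fully distinguished — the join is lossy.
Dependency preservation: every FD's attributes lie within a single fragment, so each can be enforced locally — preserved.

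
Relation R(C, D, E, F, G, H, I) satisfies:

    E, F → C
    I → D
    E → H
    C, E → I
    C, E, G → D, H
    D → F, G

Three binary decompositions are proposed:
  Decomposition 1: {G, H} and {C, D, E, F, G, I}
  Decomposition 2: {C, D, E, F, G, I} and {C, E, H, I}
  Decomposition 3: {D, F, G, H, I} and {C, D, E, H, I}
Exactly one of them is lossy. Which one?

Decomposition 1

Decomposition 1: common = {G}, closure = {G} → lossy.
Decomposition 2: common = {C, E, I}, closure = {C, D, E, F, G, H, I} → lossless.
Decomposition 3: common = {D, H, I}, closure = {D, F, G, H, I} → lossless.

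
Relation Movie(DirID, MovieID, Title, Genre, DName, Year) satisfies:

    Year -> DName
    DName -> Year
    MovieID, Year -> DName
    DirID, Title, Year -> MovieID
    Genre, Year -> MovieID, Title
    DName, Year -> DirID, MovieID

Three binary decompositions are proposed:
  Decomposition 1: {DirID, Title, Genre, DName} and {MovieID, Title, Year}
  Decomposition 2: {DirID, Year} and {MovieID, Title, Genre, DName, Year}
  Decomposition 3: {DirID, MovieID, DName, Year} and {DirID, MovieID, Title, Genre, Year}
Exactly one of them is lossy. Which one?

Decomposition 1

Decomposition 1: common = {Title}, closure = {Title} → lossy.
Decomposition 2: common = {Year}, closure = {DirID, MovieID, DName, Year} → lossless.
Decomposition 3: common = {DirID, MovieID, Year}, closure = {DirID, MovieID, DName, Year} → lossless.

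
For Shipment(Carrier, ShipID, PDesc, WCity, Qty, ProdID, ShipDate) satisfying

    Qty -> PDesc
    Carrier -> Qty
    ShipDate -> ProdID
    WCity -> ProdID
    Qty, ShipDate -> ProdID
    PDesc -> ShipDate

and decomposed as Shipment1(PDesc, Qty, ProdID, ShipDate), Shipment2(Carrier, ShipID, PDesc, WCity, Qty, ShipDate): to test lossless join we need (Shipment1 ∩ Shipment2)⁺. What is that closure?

Shipment1 ∩ Shipment2 = {PDesc, Qty, ShipDate}.
ShipDate → ProdID applies, adding ProdID
Closure: {PDesc, Qty, ProdID, ShipDate}.

PDesc, Qty, ProdID, ShipDate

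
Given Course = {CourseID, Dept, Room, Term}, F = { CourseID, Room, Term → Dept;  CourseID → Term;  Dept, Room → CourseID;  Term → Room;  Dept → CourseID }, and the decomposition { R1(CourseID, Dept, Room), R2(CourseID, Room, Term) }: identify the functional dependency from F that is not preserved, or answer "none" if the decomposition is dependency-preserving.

CourseID, Room, Term → Dept: restricted closure across fragments reaches Dept.
CourseID → Term lies within R2.
Dept, Room → CourseID lies within R1.
Term → Room lies within R2.
Dept → CourseID lies within R1.
Every dependency is enforceable on the fragments, so the decomposition is dependency-preserving.

none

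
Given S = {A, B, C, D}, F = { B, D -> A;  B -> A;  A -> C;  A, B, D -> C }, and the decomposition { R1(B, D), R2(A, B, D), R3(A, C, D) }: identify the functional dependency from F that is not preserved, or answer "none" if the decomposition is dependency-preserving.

none

B, D → A lies within R2.
B → A lies within R2.
A → C lies within R3.
A, B, D → C: restricted closure across fragments reaches C.
Every dependency is enforceable on the fragments, so the decomposition is dependency-preserving.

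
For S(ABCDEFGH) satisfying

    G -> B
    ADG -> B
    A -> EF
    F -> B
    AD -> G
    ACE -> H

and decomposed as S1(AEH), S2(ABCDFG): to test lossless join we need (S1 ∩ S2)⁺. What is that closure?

S1 ∩ S2 = {A}.
A → EF applies, adding EF
F → B applies, adding B
Closure: {ABEF}.

ABEF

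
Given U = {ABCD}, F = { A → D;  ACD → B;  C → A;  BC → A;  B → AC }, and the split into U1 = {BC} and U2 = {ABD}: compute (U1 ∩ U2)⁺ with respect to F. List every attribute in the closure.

U1 ∩ U2 = {B}.
B → AC applies, adding AC
A → D applies, adding D
Closure: {ABCD}.

ABCD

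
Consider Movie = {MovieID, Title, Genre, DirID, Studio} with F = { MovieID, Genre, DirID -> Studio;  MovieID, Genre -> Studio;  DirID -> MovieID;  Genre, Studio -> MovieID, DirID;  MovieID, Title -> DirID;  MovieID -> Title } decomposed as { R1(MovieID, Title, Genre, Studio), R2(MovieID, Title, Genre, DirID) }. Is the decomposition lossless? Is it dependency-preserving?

lossless and dependency-preserving

Lossless test: (MovieID, Title, Genre)⁺ = {MovieID, Title, Genre, DirID, Studio}, which contains all of one fragment — lossless.
Dependency preservation: MovieID, Genre, DirID → Studio; Genre, Studio → MovieID, DirID are not contained in any single fragment, but the restricted closure of each left-hand side across the fragments still reaches the right-hand side; the remaining FDs each lie inside some fragment. All dependencies are preserved.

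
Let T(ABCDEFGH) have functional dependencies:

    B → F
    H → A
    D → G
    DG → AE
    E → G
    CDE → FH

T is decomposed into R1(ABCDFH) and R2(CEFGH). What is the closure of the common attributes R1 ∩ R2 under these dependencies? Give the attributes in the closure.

R1 ∩ R2 = {CFH}.
H → A applies, adding A
Closure: {ACFH}.

ACFH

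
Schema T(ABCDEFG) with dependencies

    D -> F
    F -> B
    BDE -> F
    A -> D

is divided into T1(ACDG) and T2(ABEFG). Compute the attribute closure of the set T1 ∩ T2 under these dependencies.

ABDFG

T1 ∩ T2 = {AG}.
A → D applies, adding D
D → F applies, adding F
F → B applies, adding B
Closure: {ABDFG}.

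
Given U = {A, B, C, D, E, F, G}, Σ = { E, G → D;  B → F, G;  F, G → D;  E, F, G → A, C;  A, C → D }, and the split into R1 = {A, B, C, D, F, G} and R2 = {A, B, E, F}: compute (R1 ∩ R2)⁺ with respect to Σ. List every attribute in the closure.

A, B, D, F, G

R1 ∩ R2 = {A, B, F}.
B → F, G applies, adding G
F, G → D applies, adding D
Closure: {A, B, D, F, G}.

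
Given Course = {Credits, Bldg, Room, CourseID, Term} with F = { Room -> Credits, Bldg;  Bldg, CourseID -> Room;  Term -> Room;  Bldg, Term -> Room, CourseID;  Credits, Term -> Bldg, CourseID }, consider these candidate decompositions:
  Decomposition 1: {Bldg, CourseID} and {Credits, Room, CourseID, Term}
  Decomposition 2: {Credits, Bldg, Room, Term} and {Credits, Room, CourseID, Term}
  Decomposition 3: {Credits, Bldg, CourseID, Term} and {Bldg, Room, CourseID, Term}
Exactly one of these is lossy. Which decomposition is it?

Decomposition 1

Decomposition 1: common = {CourseID}, closure = {CourseID} → lossy.
Decomposition 2: common = {Credits, Room, Term}, closure = {Credits, Bldg, Room, CourseID, Term} → lossless.
Decomposition 3: common = {Bldg, CourseID, Term}, closure = {Credits, Bldg, Room, CourseID, Term} → lossless.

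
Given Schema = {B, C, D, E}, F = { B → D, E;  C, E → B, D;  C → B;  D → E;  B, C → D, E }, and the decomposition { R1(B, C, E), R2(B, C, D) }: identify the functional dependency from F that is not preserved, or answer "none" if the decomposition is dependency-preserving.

D → E

Check D → E: no single fragment contains all of {D, E}, and the restricted closure of {D} across the fragments never reaches {E}.
B → D, E is preserved.
C, E → B, D is preserved.
C → B is preserved.
B, C → D, E is preserved.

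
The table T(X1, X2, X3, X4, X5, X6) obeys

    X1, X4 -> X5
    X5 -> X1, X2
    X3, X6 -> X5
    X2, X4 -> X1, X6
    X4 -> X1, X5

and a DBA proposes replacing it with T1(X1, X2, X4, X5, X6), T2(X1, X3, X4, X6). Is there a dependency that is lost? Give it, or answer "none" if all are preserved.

Check X3, X6 → X5: no single fragment contains all of {X3, X5, X6}, and the restricted closure of {X3, X6} across the fragments never reaches {X5}.
X1, X4 → X5 is preserved.
X5 → X1, X2 is preserved.
X2, X4 → X1, X6 is preserved.
X4 → X1, X5 is preserved.

X3, X6 -> X5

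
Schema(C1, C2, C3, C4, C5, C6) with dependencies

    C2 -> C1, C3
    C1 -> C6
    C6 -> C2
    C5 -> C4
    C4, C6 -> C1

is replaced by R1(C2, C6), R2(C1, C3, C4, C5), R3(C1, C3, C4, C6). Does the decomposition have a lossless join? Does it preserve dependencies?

lossless and dependency-preserving

Lossless test (chase): Rows 2 and 3 agree on C1; apply C1→C6 and equate their C6 entries. Rows 1 and 2 agree on C6; apply C6→C2 and equate their C2 entries. Rows 1 and 3 agree on C6; apply C6→C2 and equate their C2 entries. Rows 1 and 2 agree on C2; apply C2→C1, C3 and equate their C1, C3 entries. Row 2 is now all distinguished symbols — the join is lossless.
Dependency preservation: C2 → C1, C3 is not contained in any single fragment, but the restricted closure of its left-hand side across the fragments still reaches the right-hand side; the remaining FDs each lie inside some fragment. All dependencies are preserved.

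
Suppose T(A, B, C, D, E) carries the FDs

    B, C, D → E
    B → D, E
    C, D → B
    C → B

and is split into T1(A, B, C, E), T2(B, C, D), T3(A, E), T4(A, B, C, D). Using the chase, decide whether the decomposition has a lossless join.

Yes

Chase test. Columns are A, B, C, D, E; row i has aⱼ where attribute j ∈ Ti, else bᵢⱼ.
Initial tableau (one row per fragment):
  row 1: a1 a2 a3 b14 a5
  row 2: b21 a2 a3 a4 b25
  row 3: a1 b32 b33 b34 a5
  row 4: a1 a2 a3 a4 b45
Rows 2 and 4 agree on B, C, D; apply B, C, D→E and equate their E entries.
Rows 1 and 2 agree on B; apply B→D, E and equate their D, E entries.
Row 1 is now all distinguished symbols — the join is lossless.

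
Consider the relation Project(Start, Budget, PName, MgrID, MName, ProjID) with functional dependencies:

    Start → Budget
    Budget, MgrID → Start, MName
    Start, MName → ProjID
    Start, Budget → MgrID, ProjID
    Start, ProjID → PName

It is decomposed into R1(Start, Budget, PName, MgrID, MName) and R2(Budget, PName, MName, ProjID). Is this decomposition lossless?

Common attributes: R1 ∩ R2 = {Budget, PName, MName}.
No dependency enlarges {Budget, PName, MName}, so (Budget, PName, MName)⁺ = {Budget, PName, MName}.
The closure contains neither all of R1 = {Start, Budget, PName, MgrID, MName} nor all of R2 = {Budget, PName, MName, ProjID}, so the common attributes are not a superkey of either fragment. The join is lossy.

No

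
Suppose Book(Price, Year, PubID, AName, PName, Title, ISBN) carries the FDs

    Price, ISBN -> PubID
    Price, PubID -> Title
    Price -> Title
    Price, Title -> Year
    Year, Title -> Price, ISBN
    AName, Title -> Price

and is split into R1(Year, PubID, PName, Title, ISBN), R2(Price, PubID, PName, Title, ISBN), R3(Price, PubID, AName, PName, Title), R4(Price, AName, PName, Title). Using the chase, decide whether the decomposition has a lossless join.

No

Chase test. Columns are Price, Year, PubID, AName, PName, Title, ISBN; row i has aⱼ where attribute j ∈ Ri, else bᵢⱼ.
Initial tableau (one row per fragment):
  row 1: b11 a2 a3 b14 a5 a6 a7
  row 2: a1 b22 a3 b24 a5 a6 a7
  row 3: a1 b32 a3 a4 a5 a6 b37
  row 4: a1 b42 b43 a4 a5 a6 b47
Rows 2 and 3 agree on Price, Title; apply Price, Title→Year and equate their Year entries.
Rows 2 and 4 agree on Price, Title; apply Price, Title→Year and equate their Year entries.
Rows 2 and 3 agree on Year, Title; apply Year, Title→Price, ISBN and equate their Price, ISBN entries.
Rows 2 and 4 agree on Year, Title; apply Year, Title→Price, ISBN and equate their Price, ISBN entries.
Rows 2 and 4 agree on Price, ISBN; apply Price, ISBN→PubID and equate their PubID entries.
No row becomes fully distinguished — the join is lossy.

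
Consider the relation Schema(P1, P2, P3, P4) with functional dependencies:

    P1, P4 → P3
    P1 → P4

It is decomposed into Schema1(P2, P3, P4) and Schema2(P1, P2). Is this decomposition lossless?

Common attributes: Schema1 ∩ Schema2 = {P2}.
No dependency enlarges {P2}, so (P2)⁺ = {P2}.
The closure contains neither all of Schema1 = {P2, P3, P4} nor all of Schema2 = {P1, P2}, so the common attributes are not a superkey of either fragment. The join is lossy.

No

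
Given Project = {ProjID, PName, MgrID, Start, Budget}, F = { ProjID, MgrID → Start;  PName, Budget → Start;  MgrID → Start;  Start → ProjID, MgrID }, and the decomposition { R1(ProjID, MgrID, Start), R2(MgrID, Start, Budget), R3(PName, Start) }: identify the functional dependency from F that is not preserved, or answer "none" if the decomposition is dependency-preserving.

Check PName, Budget → Start: no single fragment contains all of {PName, Start, Budget}, and the restricted closure of {PName, Budget} across the fragments never reaches {Start}.
ProjID, MgrID → Start is preserved.
MgrID → Start is preserved.
Start → ProjID, MgrID is preserved.

PName, Budget → Start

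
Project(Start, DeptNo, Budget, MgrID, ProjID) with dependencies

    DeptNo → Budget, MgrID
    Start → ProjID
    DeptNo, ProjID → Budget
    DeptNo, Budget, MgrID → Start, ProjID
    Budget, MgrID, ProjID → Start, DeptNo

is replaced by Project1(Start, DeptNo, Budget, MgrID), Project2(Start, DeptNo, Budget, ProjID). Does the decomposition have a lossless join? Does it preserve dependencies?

Lossless test: (Start, DeptNo, Budget)⁺ = {Start, DeptNo, Budget, MgrID, ProjID}, which contains all of one fragment — lossless.
Dependency preservation: the restricted closure of {Budget, MgrID, ProjID} across the fragments never reaches {Start, DeptNo}, so Budget, MgrID, ProjID → Start, DeptNo cannot be enforced without a join — not preserved.

lossless but not dependency-preserving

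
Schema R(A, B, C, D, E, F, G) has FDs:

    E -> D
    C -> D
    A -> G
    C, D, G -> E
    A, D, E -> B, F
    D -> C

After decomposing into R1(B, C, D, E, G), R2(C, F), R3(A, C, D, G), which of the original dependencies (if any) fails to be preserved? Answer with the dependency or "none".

Check A, D, E → B, F: no single fragment contains all of {A, B, D, E, F}, and the restricted closure of {A, D, E} across the fragments never reaches {B, F}.
E → D is preserved.
C → D is preserved.
A → G is preserved.
C, D, G → E is preserved.
D → C is preserved.

A, D, E -> B, F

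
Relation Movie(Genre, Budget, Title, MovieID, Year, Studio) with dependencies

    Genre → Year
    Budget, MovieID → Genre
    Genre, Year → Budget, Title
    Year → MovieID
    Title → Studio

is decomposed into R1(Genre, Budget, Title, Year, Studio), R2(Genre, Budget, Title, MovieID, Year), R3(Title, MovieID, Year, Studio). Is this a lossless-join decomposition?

Chase test. Columns are Genre, Budget, Title, MovieID, Year, Studio; row i has aⱼ where attribute j ∈ Ri, else bᵢⱼ.
Initial tableau (one row per fragment):
  row 1: a1 a2 a3 b14 a5 a6
  row 2: a1 a2 a3 a4 a5 b26
  row 3: b31 b32 a3 a4 a5 a6
Rows 1 and 2 agree on Year; apply Year→MovieID and equate their MovieID entries.
Rows 1 and 2 agree on Title; apply Title→Studio and equate their Studio entries.
Row 1 is now all distinguished symbols — the join is lossless.

Yes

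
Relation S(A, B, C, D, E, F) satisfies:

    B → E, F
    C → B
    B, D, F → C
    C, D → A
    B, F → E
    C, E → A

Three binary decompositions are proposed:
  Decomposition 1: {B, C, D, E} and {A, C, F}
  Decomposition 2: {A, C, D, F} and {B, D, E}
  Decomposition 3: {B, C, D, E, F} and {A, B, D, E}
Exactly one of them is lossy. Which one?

Decomposition 1: common = {C}, closure = {A, B, C, E, F} → lossless.
Decomposition 2: common = {D}, closure = {D} → lossy.
Decomposition 3: common = {B, D, E}, closure = {A, B, C, D, E, F} → lossless.

Decomposition 2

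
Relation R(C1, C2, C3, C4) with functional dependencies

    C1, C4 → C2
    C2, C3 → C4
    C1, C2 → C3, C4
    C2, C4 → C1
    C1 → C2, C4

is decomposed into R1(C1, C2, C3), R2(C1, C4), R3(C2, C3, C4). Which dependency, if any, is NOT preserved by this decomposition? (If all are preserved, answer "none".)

C1, C4 → C2: restricted closure across fragments reaches C2.
C2, C3 → C4 lies within R3.
C1, C2 → C3, C4: restricted closure across fragments reaches C3, C4.
C2, C4 → C1: restricted closure across fragments reaches C1.
C1 → C2, C4: restricted closure across fragments reaches C2, C4.
Every dependency is enforceable on the fragments, so the decomposition is dependency-preserving.

none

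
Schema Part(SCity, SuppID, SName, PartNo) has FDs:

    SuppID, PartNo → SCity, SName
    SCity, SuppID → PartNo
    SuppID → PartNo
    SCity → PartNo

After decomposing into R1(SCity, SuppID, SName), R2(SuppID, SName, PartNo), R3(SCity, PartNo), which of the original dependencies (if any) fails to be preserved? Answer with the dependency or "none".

SuppID, PartNo → SCity, SName: restricted closure across fragments reaches SCity, SName.
SCity, SuppID → PartNo: restricted closure across fragments reaches PartNo.
SuppID → PartNo lies within R2.
SCity → PartNo lies within R3.
Every dependency is enforceable on the fragments, so the decomposition is dependency-preserving.

none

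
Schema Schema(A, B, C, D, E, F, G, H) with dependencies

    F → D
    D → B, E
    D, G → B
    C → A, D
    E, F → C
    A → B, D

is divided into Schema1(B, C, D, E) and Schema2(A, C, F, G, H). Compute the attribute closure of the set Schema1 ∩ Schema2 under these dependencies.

A, B, C, D, E

Schema1 ∩ Schema2 = {C}.
C → A, D applies, adding A, D
A → B, D applies, adding B
D → B, E applies, adding E
Closure: {A, B, C, D, E}.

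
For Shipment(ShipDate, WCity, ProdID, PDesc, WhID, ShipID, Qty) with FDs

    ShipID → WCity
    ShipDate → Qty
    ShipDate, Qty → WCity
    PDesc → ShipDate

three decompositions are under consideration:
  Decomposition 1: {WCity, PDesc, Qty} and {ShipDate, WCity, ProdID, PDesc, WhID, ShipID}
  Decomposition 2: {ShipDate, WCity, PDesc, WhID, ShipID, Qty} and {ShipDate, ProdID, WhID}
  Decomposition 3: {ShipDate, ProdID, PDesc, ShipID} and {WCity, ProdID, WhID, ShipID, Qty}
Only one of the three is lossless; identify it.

Decomposition 1

Decomposition 1: common = {WCity, PDesc}, closure = {ShipDate, WCity, PDesc, Qty} → lossless.
Decomposition 2: common = {ShipDate, WhID}, closure = {ShipDate, WCity, WhID, Qty} → lossy.
Decomposition 3: common = {ProdID, ShipID}, closure = {WCity, ProdID, ShipID} → lossy.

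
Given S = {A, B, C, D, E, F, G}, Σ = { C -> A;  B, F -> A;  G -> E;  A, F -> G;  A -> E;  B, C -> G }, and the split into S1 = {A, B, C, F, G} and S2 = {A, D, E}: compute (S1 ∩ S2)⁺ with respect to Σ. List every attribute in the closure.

S1 ∩ S2 = {A}.
A → E applies, adding E
Closure: {A, E}.

A, E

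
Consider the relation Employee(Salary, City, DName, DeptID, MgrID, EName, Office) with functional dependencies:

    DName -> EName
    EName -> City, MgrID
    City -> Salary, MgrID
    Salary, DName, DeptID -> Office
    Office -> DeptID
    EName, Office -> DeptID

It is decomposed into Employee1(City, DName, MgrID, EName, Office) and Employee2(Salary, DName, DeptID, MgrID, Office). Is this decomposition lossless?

Common attributes: Employee1 ∩ Employee2 = {DName, MgrID, Office}.
Closure of {DName, MgrID, Office}: DName → EName applies, adding EName; EName → City, MgrID applies, adding City; City → Salary, MgrID applies, adding Salary; Office → DeptID applies, adding DeptID. So (DName, MgrID, Office)⁺ = {Salary, City, DName, DeptID, MgrID, EName, Office}.
This closure contains every attribute of Employee1, so Employee1 ∩ Employee2 → Employee1. The join is lossless.

Yes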